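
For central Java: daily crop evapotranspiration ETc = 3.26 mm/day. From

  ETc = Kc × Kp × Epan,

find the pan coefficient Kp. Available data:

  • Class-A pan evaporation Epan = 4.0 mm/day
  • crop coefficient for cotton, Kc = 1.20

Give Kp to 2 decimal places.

ETc = Kc × Kp × Epan  ⇒  Kp = ETc / (Kc × Epan)
Kp = 3.26 / (1.20 × 4.0) = 3.26 / 4.800 = 0.6792

0.68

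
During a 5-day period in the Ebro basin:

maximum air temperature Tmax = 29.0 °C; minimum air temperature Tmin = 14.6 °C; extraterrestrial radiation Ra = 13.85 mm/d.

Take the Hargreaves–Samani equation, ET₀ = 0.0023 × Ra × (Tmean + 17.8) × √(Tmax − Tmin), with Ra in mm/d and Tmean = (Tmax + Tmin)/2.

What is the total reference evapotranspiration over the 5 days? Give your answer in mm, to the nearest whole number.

Tmean = (29.0 + 14.6)/2 = 21.80 °C
ET₀ = 0.0023 × 13.85 × (21.80 + 17.8) × √14.4 = 0.0023 × 13.85 × 39.60 × 3.7947 = 4.7869 mm/d
Over 5 days: 4.7869 × 5 = 23.935 mm

24 mm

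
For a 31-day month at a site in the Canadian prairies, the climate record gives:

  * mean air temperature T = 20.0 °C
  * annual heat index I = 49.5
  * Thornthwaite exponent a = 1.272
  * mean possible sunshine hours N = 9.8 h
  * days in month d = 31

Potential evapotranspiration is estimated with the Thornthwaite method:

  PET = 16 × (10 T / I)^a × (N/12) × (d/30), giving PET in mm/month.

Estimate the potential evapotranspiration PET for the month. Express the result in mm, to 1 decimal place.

79.8 mm

10T/I = 10 × 20.0 / 49.5 = 4.0404
(10T/I)^a = 4.0404^1.272 = 5.9071
Uncorrected PET = 16 × 5.9071 = 94.514 mm
Correction = (N/12)(d/30) = (9.8/12)(31/30) = 0.8439
PET = 94.514 × 0.8439 = 79.760 mm/month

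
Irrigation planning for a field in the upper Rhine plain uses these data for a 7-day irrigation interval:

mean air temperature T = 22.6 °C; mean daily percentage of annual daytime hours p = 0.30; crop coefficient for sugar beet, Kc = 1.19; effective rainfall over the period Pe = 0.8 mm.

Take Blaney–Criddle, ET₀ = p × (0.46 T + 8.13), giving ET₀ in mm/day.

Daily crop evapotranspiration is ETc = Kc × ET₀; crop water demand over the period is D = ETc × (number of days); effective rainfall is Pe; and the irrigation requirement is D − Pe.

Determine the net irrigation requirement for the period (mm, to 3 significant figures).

ET₀ = 0.30 × (0.46 × 22.6 + 8.13) = 0.30 × 18.526 = 5.5578 mm/d
ETc = Kc × ET₀ = 1.19 × 5.5578 = 6.6138 mm/d
Crop demand D = ETc × 7 d = 6.6138 × 7 = 46.297 mm
D − Pe = 46.297 − 0.8 = 45.497 mm

45.5 mm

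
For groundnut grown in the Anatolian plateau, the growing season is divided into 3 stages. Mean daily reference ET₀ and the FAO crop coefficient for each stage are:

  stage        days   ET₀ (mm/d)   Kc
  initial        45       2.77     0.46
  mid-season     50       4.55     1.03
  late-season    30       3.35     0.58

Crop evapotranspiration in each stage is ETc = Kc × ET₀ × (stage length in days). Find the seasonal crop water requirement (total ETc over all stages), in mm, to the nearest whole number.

350 mm

initial: 0.46 × 2.77 × 45 = 57.34 mm
mid-season: 1.03 × 4.55 × 50 = 234.33 mm
late-season: 0.58 × 3.35 × 30 = 58.29 mm
Seasonal total = 349.96 mm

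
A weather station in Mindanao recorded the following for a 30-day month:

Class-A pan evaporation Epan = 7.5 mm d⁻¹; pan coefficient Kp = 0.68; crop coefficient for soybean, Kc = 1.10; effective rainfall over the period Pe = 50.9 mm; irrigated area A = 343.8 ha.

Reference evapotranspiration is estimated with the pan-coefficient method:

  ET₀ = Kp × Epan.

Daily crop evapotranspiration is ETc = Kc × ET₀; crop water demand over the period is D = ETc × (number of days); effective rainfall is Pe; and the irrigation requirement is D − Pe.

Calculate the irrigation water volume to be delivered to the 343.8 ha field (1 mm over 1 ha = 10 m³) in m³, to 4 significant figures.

403600 m³

ET₀ = 0.68 × 7.5 = 5.1000 mm/d
ETc = Kc × ET₀ = 1.10 × 5.1000 = 5.6100 mm/d
Crop demand D = ETc × 30 d = 5.6100 × 30 = 168.300 mm
D − Pe = 168.300 − 50.9 = 117.400 mm
Volume = 117.400 mm × 343.8 ha × 10 = 403621.2 m³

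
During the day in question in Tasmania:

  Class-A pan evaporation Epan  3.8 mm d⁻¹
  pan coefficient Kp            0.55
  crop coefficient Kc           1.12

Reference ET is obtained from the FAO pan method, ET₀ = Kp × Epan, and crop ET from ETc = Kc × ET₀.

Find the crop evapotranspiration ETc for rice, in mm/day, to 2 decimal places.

2.34 mm/day

ET₀ = 0.55 × 3.8 = 2.0900 mm/d
ETc = Kc × ET₀ = 1.12 × 2.0900 = 2.3408 mm/d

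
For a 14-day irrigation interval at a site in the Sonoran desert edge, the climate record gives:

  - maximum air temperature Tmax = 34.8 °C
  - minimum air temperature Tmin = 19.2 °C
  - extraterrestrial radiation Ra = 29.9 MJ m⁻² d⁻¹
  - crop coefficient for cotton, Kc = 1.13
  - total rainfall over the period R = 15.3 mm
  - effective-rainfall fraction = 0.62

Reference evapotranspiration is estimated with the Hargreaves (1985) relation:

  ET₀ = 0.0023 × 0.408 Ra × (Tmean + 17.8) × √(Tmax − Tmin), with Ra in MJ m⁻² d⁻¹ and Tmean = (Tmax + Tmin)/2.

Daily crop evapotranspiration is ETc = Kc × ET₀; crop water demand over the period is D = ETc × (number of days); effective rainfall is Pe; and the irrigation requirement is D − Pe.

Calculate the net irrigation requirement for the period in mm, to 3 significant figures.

69.1 mm

Tmean = (34.8 + 19.2)/2 = 27.00 °C
0.408 Ra = 0.408 × 29.9 = 12.1992 mm/d equivalent
ET₀ = 0.0023 × 12.1992 × (27.00 + 17.8) × √15.6 = 0.0023 × 12.1992 × 44.80 × 3.9497 = 4.9648 mm/d
ETc = Kc × ET₀ = 1.13 × 4.9648 = 5.6102 mm/d
Crop demand D = ETc × 14 d = 5.6102 × 14 = 78.543 mm
Pe = 0.62 × 15.3 = 9.486 mm
D − Pe = 78.543 − 9.486 = 69.057 mm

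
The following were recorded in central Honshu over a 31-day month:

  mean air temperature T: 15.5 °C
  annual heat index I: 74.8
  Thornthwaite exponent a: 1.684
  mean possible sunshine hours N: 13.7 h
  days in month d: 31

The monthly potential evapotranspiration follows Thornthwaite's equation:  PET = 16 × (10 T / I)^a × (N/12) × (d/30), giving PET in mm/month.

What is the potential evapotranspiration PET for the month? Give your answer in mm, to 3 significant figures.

10T/I = 10 × 15.5 / 74.8 = 2.0722
(10T/I)^a = 2.0722^1.684 = 3.4109
Uncorrected PET = 16 × 3.4109 = 54.574 mm
Correction = (N/12)(d/30) = (13.7/12)(31/30) = 1.1797
PET = 54.574 × 1.1797 = 64.381 mm/month

64.4 mm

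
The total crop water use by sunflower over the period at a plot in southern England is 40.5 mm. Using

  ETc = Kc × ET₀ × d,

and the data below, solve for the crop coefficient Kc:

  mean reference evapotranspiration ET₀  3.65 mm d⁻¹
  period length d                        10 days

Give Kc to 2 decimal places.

ETc = Kc × ET₀ × d  ⇒  Kc = ETc / (ET₀ × d)
Kc = 40.5 / (3.65 × 10) = 40.5 / 36.50 = 1.1096

1.11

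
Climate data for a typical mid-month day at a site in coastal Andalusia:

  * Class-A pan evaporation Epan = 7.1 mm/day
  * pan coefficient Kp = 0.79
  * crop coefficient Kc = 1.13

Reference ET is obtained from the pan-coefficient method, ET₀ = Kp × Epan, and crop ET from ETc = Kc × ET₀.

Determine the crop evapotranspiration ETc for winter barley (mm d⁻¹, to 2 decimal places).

6.34 mm d⁻¹

ET₀ = 0.79 × 7.1 = 5.6090 mm/d
ETc = Kc × ET₀ = 1.13 × 5.6090 = 6.3382 mm/d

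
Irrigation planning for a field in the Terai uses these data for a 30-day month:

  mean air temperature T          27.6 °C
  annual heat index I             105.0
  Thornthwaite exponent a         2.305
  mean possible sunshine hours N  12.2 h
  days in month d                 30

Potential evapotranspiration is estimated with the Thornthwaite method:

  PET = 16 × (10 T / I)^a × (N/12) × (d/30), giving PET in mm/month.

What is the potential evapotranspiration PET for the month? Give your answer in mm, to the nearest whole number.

151 mm

10T/I = 10 × 27.6 / 105.0 = 2.6286
(10T/I)^a = 2.6286^2.305 = 9.2782
Uncorrected PET = 16 × 9.2782 = 148.451 mm
Correction = (N/12)(d/30) = (12.2/12)(30/30) = 1.0167
PET = 148.451 × 1.0167 = 150.930 mm/month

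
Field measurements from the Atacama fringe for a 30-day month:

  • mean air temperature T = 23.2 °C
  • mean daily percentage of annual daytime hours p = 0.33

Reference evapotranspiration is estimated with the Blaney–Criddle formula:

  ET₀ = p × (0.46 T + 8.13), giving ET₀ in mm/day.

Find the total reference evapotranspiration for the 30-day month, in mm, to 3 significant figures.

ET₀ = 0.33 × (0.46 × 23.2 + 8.13) = 0.33 × 18.802 = 6.2047 mm/d
Monthly total = 6.2047 × 30 = 186.141 mm

186 mm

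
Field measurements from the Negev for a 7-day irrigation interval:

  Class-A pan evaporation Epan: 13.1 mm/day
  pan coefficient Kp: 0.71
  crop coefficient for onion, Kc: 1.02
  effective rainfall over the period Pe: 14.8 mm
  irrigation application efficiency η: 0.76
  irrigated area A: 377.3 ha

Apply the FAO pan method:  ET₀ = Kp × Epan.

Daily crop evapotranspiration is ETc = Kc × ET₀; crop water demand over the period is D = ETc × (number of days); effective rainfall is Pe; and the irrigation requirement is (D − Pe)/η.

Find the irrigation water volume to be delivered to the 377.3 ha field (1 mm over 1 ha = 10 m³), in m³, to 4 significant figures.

256200 m³

ET₀ = 0.71 × 13.1 = 9.3010 mm/d
ETc = Kc × ET₀ = 1.02 × 9.3010 = 9.4870 mm/d
Crop demand D = ETc × 7 d = 9.4870 × 7 = 66.409 mm
D − Pe = 66.409 − 14.8 = 51.609 mm
Gross irrigation = 51.609 / 0.76 = 67.907 mm
Volume = 67.907 mm × 377.3 ha × 10 = 256213.1 m³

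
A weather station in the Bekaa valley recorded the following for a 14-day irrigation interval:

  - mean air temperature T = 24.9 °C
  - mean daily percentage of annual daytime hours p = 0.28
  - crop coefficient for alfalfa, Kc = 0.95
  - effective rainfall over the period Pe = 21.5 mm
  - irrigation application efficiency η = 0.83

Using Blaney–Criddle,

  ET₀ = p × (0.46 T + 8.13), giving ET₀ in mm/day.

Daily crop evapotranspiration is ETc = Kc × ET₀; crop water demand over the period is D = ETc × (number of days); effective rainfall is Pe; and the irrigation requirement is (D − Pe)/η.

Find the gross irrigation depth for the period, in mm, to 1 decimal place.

62.0 mm

ET₀ = 0.28 × (0.46 × 24.9 + 8.13) = 0.28 × 19.584 = 5.4835 mm/d
ETc = Kc × ET₀ = 0.95 × 5.4835 = 5.2093 mm/d
Crop demand D = ETc × 14 d = 5.2093 × 14 = 72.930 mm
D − Pe = 72.930 − 21.5 = 51.430 mm
Gross irrigation = 51.430 / 0.83 = 61.964 mm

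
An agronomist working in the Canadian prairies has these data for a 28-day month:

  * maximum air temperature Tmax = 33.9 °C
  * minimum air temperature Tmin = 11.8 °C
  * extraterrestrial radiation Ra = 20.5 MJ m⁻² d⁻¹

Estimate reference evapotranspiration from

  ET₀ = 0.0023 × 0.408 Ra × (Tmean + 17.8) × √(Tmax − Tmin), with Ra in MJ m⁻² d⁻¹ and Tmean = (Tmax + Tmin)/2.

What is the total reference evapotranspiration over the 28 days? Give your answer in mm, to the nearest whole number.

Tmean = (33.9 + 11.8)/2 = 22.85 °C
0.408 Ra = 0.408 × 20.5 = 8.3640 mm/d equivalent
ET₀ = 0.0023 × 8.3640 × (22.85 + 17.8) × √22.1 = 0.0023 × 8.3640 × 40.65 × 4.7011 = 3.6762 mm/d
Over 28 days: 3.6762 × 28 = 102.934 mm

103 mm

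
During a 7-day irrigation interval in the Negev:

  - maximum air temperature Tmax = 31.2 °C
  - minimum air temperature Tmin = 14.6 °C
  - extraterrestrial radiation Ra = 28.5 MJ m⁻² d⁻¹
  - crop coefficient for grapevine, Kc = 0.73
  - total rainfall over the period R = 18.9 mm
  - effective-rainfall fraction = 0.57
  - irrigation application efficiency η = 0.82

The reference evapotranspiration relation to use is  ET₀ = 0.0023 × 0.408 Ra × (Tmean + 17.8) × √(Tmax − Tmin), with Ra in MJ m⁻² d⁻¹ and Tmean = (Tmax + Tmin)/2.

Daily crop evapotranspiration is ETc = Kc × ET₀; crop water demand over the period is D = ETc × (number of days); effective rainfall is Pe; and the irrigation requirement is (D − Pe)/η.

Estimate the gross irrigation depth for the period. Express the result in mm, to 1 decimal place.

Tmean = (31.2 + 14.6)/2 = 22.90 °C
0.408 Ra = 0.408 × 28.5 = 11.6280 mm/d equivalent
ET₀ = 0.0023 × 11.6280 × (22.90 + 17.8) × √16.6 = 0.0023 × 11.6280 × 40.70 × 4.0743 = 4.4349 mm/d
ETc = Kc × ET₀ = 0.73 × 4.4349 = 3.2375 mm/d
Crop demand D = ETc × 7 d = 3.2375 × 7 = 22.663 mm
Pe = 0.57 × 18.9 = 10.773 mm
D − Pe = 22.663 − 10.773 = 11.890 mm
Gross irrigation = 11.890 / 0.82 = 14.500 mm

14.5 mm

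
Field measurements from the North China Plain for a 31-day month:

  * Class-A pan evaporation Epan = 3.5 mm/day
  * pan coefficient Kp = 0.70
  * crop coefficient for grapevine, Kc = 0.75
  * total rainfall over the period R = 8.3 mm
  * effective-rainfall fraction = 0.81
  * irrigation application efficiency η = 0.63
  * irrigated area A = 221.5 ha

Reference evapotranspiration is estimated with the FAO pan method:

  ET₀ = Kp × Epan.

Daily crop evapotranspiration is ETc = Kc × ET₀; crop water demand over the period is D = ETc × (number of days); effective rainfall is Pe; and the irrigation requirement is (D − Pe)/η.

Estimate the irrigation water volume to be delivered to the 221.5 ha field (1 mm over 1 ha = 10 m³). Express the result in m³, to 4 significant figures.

176600 m³

ET₀ = 0.70 × 3.5 = 2.4500 mm/d
ETc = Kc × ET₀ = 0.75 × 2.4500 = 1.8375 mm/d
Crop demand D = ETc × 31 d = 1.8375 × 31 = 56.963 mm
Pe = 0.81 × 8.3 = 6.723 mm
D − Pe = 56.963 − 6.723 = 50.240 mm
Gross irrigation = 50.240 / 0.63 = 79.746 mm
Volume = 79.746 mm × 221.5 ha × 10 = 176637.4 m³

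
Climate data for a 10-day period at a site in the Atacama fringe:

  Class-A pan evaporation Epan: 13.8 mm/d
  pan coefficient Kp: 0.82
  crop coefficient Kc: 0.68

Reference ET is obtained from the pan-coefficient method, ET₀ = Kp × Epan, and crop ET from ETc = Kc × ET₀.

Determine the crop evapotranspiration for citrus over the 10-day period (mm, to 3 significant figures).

76.9 mm

ET₀ = 0.82 × 13.8 = 11.3160 mm/d
ETc = Kc × ET₀ = 0.68 × 11.3160 = 7.6949 mm/d
Over 10 days: 7.6949 × 10 = 76.949 mm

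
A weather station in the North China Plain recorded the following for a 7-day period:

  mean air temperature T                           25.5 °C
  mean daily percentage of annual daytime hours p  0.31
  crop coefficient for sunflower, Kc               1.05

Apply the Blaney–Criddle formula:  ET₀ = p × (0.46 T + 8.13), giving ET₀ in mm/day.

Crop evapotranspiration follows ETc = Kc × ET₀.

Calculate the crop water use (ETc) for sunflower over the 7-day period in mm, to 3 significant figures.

45.3 mm

ET₀ = 0.31 × (0.46 × 25.5 + 8.13) = 0.31 × 19.860 = 6.1566 mm/d
ETc = Kc × ET₀ = 1.05 × 6.1566 = 6.4644 mm/d
Over 7 days: 6.4644 × 7 = 45.251 mm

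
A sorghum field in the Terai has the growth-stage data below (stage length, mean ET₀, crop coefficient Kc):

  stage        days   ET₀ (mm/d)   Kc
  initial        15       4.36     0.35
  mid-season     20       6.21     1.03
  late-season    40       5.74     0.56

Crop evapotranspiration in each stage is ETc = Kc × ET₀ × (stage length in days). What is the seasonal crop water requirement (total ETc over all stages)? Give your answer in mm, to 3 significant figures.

279 mm

initial: 0.35 × 4.36 × 15 = 22.89 mm
mid-season: 1.03 × 6.21 × 20 = 127.93 mm
late-season: 0.56 × 5.74 × 40 = 128.58 mm
Seasonal total = 279.40 mm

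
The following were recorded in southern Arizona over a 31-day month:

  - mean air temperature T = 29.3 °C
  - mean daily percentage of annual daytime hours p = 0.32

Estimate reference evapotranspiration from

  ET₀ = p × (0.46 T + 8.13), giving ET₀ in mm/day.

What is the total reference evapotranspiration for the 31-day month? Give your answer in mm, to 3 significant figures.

ET₀ = 0.32 × (0.46 × 29.3 + 8.13) = 0.32 × 21.608 = 6.9146 mm/d
Monthly total = 6.9146 × 31 = 214.353 mm

214 mm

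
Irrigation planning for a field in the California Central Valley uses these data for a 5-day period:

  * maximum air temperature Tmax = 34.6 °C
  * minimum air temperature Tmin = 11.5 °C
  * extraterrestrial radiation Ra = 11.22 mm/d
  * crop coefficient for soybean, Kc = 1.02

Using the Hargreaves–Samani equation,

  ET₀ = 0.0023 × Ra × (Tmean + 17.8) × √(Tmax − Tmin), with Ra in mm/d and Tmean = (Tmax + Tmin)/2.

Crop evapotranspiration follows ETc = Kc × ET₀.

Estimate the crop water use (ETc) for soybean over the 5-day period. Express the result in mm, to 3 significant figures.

Tmean = (34.6 + 11.5)/2 = 23.05 °C
ET₀ = 0.0023 × 11.22 × (23.05 + 17.8) × √23.1 = 0.0023 × 11.22 × 40.85 × 4.8062 = 5.0666 mm/d
ETc = Kc × ET₀ = 1.02 × 5.0666 = 5.1679 mm/d
Over 5 days: 5.1679 × 5 = 25.840 mm

25.8 mm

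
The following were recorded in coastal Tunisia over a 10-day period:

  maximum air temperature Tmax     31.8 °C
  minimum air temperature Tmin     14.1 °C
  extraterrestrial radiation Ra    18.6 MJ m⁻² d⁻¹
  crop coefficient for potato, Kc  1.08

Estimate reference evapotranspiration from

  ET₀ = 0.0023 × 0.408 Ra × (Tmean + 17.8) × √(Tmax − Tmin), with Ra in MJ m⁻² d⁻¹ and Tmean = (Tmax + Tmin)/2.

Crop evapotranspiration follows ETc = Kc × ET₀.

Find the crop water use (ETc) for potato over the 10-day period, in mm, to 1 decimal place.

Tmean = (31.8 + 14.1)/2 = 22.95 °C
0.408 Ra = 0.408 × 18.6 = 7.5888 mm/d equivalent
ET₀ = 0.0023 × 7.5888 × (22.95 + 17.8) × √17.7 = 0.0023 × 7.5888 × 40.75 × 4.2071 = 2.9923 mm/d
ETc = Kc × ET₀ = 1.08 × 2.9923 = 3.2317 mm/d
Over 10 days: 3.2317 × 10 = 32.317 mm

32.3 mm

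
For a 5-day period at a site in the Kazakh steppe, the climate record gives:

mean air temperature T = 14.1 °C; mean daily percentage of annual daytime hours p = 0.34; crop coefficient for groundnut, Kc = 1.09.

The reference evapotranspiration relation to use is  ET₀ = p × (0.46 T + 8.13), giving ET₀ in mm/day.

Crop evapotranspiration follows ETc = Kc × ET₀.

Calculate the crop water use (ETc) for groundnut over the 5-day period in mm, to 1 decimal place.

27.1 mm

ET₀ = 0.34 × (0.46 × 14.1 + 8.13) = 0.34 × 14.616 = 4.9694 mm/d
ETc = Kc × ET₀ = 1.09 × 4.9694 = 5.4166 mm/d
Over 5 days: 5.4166 × 5 = 27.083 mm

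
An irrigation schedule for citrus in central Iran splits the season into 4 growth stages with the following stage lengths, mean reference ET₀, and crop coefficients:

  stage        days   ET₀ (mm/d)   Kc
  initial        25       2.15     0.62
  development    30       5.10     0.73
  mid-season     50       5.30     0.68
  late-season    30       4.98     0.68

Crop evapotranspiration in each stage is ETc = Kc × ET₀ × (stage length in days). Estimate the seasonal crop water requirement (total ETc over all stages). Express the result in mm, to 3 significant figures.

427 mm

initial: 0.62 × 2.15 × 25 = 33.33 mm
development: 0.73 × 5.10 × 30 = 111.69 mm
mid-season: 0.68 × 5.30 × 50 = 180.20 mm
late-season: 0.68 × 4.98 × 30 = 101.59 mm
Seasonal total = 426.81 mm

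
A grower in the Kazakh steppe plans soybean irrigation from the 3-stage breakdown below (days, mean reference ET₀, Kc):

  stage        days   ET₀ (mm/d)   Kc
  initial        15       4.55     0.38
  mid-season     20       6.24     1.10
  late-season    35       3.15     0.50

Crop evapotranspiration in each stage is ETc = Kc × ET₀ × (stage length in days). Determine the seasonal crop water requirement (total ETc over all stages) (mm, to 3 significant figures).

initial: 0.38 × 4.55 × 15 = 25.94 mm
mid-season: 1.10 × 6.24 × 20 = 137.28 mm
late-season: 0.50 × 3.15 × 35 = 55.13 mm
Seasonal total = 218.35 mm

218 mm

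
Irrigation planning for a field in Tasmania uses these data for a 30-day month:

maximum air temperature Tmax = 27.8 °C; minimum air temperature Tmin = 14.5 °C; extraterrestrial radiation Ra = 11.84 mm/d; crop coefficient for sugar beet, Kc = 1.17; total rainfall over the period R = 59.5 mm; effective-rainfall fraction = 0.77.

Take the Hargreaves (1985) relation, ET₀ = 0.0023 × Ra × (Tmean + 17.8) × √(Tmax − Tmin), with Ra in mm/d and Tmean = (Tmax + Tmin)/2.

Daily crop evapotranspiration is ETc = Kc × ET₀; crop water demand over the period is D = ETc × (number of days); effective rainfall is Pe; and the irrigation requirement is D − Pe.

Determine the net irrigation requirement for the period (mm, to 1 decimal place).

90.0 mm

Tmean = (27.8 + 14.5)/2 = 21.15 °C
ET₀ = 0.0023 × 11.84 × (21.15 + 17.8) × √13.3 = 0.0023 × 11.84 × 38.95 × 3.6469 = 3.8682 mm/d
ETc = Kc × ET₀ = 1.17 × 3.8682 = 4.5258 mm/d
Crop demand D = ETc × 30 d = 4.5258 × 30 = 135.774 mm
Pe = 0.77 × 59.5 = 45.815 mm
D − Pe = 135.774 − 45.815 = 89.959 mm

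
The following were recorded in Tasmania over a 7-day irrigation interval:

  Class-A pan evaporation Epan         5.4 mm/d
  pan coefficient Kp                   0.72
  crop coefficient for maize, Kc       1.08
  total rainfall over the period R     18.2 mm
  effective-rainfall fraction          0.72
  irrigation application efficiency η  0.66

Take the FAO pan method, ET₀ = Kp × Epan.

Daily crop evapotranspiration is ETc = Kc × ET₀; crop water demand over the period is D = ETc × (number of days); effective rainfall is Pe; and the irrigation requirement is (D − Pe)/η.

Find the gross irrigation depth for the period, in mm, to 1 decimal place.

ET₀ = 0.72 × 5.4 = 3.8880 mm/d
ETc = Kc × ET₀ = 1.08 × 3.8880 = 4.1990 mm/d
Crop demand D = ETc × 7 d = 4.1990 × 7 = 29.393 mm
Pe = 0.72 × 18.2 = 13.104 mm
D − Pe = 29.393 − 13.104 = 16.289 mm
Gross irrigation = 16.289 / 0.66 = 24.680 mm

24.7 mm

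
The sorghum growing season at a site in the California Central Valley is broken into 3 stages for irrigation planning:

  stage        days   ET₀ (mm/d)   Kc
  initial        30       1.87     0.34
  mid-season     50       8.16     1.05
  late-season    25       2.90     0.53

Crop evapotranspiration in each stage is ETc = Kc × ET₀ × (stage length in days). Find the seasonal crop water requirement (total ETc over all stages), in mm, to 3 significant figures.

486 mm

initial: 0.34 × 1.87 × 30 = 19.07 mm
mid-season: 1.05 × 8.16 × 50 = 428.40 mm
late-season: 0.53 × 2.90 × 25 = 38.43 mm
Seasonal total = 485.90 mm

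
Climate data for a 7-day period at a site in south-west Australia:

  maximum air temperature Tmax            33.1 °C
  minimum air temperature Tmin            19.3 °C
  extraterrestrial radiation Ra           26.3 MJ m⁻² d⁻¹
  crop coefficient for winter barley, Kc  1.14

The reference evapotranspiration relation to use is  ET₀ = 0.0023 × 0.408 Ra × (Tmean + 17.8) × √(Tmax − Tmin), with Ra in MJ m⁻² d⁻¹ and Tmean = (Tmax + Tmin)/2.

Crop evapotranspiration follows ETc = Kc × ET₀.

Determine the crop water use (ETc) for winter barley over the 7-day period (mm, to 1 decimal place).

Tmean = (33.1 + 19.3)/2 = 26.20 °C
0.408 Ra = 0.408 × 26.3 = 10.7304 mm/d equivalent
ET₀ = 0.0023 × 10.7304 × (26.20 + 17.8) × √13.8 = 0.0023 × 10.7304 × 44.00 × 3.7148 = 4.0340 mm/d
ETc = Kc × ET₀ = 1.14 × 4.0340 = 4.5988 mm/d
Over 7 days: 4.5988 × 7 = 32.192 mm

32.2 mm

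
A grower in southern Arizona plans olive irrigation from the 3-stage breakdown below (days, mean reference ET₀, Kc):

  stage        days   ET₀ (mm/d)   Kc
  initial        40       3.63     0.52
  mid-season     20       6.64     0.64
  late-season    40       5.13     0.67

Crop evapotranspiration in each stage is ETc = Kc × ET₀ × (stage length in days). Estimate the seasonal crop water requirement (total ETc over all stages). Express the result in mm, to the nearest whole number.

initial: 0.52 × 3.63 × 40 = 75.50 mm
mid-season: 0.64 × 6.64 × 20 = 84.99 mm
late-season: 0.67 × 5.13 × 40 = 137.48 mm
Seasonal total = 297.97 mm

298 mm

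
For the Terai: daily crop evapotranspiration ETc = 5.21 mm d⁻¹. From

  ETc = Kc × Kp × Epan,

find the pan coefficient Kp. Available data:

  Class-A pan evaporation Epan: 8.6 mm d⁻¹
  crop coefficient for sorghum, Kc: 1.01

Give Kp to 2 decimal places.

ETc = Kc × Kp × Epan  ⇒  Kp = ETc / (Kc × Epan)
Kp = 5.21 / (1.01 × 8.6) = 5.21 / 8.686 = 0.5998

0.60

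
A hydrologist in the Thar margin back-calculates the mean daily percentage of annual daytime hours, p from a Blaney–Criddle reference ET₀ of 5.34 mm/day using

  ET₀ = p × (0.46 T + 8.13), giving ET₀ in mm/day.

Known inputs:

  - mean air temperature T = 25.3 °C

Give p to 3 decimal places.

p = ET₀ / (0.46 T + 8.13) = 5.34 / (0.46 × 25.3 + 8.13) = 5.34 / 19.768 = 0.2701

0.270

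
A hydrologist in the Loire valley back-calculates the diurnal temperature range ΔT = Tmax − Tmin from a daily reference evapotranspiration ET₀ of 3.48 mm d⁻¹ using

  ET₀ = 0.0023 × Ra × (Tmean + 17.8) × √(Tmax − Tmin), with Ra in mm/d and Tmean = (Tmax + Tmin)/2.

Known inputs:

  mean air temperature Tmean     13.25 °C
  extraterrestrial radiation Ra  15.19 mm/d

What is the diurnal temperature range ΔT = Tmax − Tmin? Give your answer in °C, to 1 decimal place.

10.3 °C

√ΔT = ET₀ / [0.0023 × Ra × (Tmean+17.8)] = 3.48 / (0.0023 × 15.19 × 31.05) = 3.2080
ΔT = 3.2080² = 10.291 °C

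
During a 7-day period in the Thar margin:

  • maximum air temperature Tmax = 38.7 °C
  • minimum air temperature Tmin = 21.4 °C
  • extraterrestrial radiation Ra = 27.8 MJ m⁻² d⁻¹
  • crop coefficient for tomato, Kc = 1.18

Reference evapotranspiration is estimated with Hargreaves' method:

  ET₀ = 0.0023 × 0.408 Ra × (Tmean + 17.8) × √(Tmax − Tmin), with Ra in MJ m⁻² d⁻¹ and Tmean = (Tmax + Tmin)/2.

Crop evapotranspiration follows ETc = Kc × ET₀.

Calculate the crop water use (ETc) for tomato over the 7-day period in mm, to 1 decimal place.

42.9 mm

Tmean = (38.7 + 21.4)/2 = 30.05 °C
0.408 Ra = 0.408 × 27.8 = 11.3424 mm/d equivalent
ET₀ = 0.0023 × 11.3424 × (30.05 + 17.8) × √17.3 = 0.0023 × 11.3424 × 47.85 × 4.1593 = 5.1920 mm/d
ETc = Kc × ET₀ = 1.18 × 5.1920 = 6.1266 mm/d
Over 7 days: 6.1266 × 7 = 42.886 mm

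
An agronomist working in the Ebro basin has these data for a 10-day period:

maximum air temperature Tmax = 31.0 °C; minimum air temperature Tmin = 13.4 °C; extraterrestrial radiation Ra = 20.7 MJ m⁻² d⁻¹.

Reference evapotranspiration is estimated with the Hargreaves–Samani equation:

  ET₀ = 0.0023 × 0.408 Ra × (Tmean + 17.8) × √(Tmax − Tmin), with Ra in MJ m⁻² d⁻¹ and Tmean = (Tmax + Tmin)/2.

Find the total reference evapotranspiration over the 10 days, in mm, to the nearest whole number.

Tmean = (31.0 + 13.4)/2 = 22.20 °C
0.408 Ra = 0.408 × 20.7 = 8.4456 mm/d equivalent
ET₀ = 0.0023 × 8.4456 × (22.20 + 17.8) × √17.6 = 0.0023 × 8.4456 × 40.00 × 4.1952 = 3.2597 mm/d
Over 10 days: 3.2597 × 10 = 32.597 mm

33 mm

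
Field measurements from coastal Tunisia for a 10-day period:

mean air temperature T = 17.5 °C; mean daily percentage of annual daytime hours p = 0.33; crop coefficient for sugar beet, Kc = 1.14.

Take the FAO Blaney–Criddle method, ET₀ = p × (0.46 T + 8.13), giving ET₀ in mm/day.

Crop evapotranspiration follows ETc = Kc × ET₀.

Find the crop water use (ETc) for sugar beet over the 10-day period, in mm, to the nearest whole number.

ET₀ = 0.33 × (0.46 × 17.5 + 8.13) = 0.33 × 16.180 = 5.3394 mm/d
ETc = Kc × ET₀ = 1.14 × 5.3394 = 6.0869 mm/d
Over 10 days: 6.0869 × 10 = 60.869 mm

61 mm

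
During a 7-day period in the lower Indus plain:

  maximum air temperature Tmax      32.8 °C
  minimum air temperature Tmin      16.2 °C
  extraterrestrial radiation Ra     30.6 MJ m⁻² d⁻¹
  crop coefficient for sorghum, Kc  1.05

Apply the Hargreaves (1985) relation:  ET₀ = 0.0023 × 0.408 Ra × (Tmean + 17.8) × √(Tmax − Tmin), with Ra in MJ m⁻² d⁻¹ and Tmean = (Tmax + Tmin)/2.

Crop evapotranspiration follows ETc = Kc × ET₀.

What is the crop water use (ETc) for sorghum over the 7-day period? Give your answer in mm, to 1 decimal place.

Tmean = (32.8 + 16.2)/2 = 24.50 °C
0.408 Ra = 0.408 × 30.6 = 12.4848 mm/d equivalent
ET₀ = 0.0023 × 12.4848 × (24.50 + 17.8) × √16.6 = 0.0023 × 12.4848 × 42.30 × 4.0743 = 4.9488 mm/d
ETc = Kc × ET₀ = 1.05 × 4.9488 = 5.1962 mm/d
Over 7 days: 5.1962 × 7 = 36.373 mm

36.4 mm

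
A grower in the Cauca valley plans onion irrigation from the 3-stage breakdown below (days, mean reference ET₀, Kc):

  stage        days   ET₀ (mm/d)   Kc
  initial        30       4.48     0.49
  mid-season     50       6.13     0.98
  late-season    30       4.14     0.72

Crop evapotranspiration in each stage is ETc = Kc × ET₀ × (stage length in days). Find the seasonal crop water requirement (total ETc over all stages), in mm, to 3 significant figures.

initial: 0.49 × 4.48 × 30 = 65.86 mm
mid-season: 0.98 × 6.13 × 50 = 300.37 mm
late-season: 0.72 × 4.14 × 30 = 89.42 mm
Seasonal total = 455.65 mm

456 mm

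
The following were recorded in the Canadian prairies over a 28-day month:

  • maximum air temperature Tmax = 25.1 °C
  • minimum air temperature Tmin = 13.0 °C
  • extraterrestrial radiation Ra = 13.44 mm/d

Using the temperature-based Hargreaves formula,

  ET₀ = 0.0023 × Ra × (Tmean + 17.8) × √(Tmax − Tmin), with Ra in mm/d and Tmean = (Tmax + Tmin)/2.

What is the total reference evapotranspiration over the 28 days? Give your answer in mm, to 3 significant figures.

111 mm

Tmean = (25.1 + 13.0)/2 = 19.05 °C
ET₀ = 0.0023 × 13.44 × (19.05 + 17.8) × √12.1 = 0.0023 × 13.44 × 36.85 × 3.4785 = 3.9624 mm/d
Over 28 days: 3.9624 × 28 = 110.947 mm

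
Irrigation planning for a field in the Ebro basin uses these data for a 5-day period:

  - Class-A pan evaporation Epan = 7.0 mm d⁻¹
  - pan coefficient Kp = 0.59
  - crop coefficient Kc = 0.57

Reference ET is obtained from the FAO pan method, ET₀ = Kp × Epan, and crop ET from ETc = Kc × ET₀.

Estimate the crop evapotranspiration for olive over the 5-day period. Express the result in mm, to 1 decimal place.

11.8 mm

ET₀ = 0.59 × 7.0 = 4.1300 mm/d
ETc = Kc × ET₀ = 0.57 × 4.1300 = 2.3541 mm/d
Over 5 days: 2.3541 × 5 = 11.771 mm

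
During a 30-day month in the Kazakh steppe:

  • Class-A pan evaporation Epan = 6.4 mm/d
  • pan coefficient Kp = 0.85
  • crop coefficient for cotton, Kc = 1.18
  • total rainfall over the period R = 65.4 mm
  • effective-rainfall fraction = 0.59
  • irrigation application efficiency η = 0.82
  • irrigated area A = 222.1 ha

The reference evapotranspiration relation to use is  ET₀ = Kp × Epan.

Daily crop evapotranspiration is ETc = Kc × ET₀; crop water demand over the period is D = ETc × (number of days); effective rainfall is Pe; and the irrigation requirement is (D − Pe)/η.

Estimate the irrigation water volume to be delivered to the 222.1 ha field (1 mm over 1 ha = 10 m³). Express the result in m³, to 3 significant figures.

417000 m³

ET₀ = 0.85 × 6.4 = 5.4400 mm/d
ETc = Kc × ET₀ = 1.18 × 5.4400 = 6.4192 mm/d
Crop demand D = ETc × 30 d = 6.4192 × 30 = 192.576 mm
Pe = 0.59 × 65.4 = 38.586 mm
D − Pe = 192.576 − 38.586 = 153.990 mm
Gross irrigation = 153.990 / 0.82 = 187.793 mm
Volume = 187.793 mm × 222.1 ha × 10 = 417088.3 m³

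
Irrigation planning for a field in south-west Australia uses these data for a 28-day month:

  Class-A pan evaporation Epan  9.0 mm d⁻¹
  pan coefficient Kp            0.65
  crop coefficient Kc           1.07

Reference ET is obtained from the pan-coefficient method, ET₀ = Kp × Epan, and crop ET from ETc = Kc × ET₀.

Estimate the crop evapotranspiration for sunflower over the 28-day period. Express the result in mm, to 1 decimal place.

175.3 mm

ET₀ = 0.65 × 9.0 = 5.8500 mm/d
ETc = Kc × ET₀ = 1.07 × 5.8500 = 6.2595 mm/d
Over 28 days: 6.2595 × 28 = 175.266 mm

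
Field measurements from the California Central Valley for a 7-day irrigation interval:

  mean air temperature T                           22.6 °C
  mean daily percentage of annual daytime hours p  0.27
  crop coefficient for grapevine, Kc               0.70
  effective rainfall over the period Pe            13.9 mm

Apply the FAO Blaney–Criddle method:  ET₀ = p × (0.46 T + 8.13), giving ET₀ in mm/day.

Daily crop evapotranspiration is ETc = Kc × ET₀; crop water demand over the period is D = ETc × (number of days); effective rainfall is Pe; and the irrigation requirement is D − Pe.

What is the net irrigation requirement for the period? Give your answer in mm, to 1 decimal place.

ET₀ = 0.27 × (0.46 × 22.6 + 8.13) = 0.27 × 18.526 = 5.0020 mm/d
ETc = Kc × ET₀ = 0.70 × 5.0020 = 3.5014 mm/d
Crop demand D = ETc × 7 d = 3.5014 × 7 = 24.510 mm
D − Pe = 24.510 − 13.9 = 10.610 mm

10.6 mm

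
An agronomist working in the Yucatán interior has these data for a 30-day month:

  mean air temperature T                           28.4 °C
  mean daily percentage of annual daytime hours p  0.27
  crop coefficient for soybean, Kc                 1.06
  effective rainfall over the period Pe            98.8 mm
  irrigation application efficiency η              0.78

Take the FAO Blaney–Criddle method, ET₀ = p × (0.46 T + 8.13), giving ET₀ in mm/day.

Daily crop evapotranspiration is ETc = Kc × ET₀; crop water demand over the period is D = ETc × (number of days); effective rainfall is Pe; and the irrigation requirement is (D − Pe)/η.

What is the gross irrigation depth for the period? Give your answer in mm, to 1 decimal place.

106.6 mm

ET₀ = 0.27 × (0.46 × 28.4 + 8.13) = 0.27 × 21.194 = 5.7224 mm/d
ETc = Kc × ET₀ = 1.06 × 5.7224 = 6.0657 mm/d
Crop demand D = ETc × 30 d = 6.0657 × 30 = 181.971 mm
D − Pe = 181.971 − 98.8 = 83.171 mm
Gross irrigation = 83.171 / 0.78 = 106.629 mm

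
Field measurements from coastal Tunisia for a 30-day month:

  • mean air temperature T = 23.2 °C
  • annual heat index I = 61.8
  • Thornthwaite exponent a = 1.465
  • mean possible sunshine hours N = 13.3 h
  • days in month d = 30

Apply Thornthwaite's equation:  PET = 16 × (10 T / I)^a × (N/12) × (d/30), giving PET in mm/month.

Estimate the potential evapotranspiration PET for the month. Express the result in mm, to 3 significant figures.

123 mm

10T/I = 10 × 23.2 / 61.8 = 3.7540
(10T/I)^a = 3.7540^1.465 = 6.9444
Uncorrected PET = 16 × 6.9444 = 111.110 mm
Correction = (N/12)(d/30) = (13.3/12)(30/30) = 1.1083
PET = 111.110 × 1.1083 = 123.143 mm/month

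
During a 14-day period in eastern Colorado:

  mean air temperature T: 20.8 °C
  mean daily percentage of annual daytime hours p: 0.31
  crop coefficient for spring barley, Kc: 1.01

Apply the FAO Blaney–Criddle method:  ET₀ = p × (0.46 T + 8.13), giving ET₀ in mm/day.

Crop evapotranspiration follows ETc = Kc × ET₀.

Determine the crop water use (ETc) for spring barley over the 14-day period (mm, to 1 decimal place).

ET₀ = 0.31 × (0.46 × 20.8 + 8.13) = 0.31 × 17.698 = 5.4864 mm/d
ETc = Kc × ET₀ = 1.01 × 5.4864 = 5.5413 mm/d
Over 14 days: 5.5413 × 14 = 77.578 mm

77.6 mm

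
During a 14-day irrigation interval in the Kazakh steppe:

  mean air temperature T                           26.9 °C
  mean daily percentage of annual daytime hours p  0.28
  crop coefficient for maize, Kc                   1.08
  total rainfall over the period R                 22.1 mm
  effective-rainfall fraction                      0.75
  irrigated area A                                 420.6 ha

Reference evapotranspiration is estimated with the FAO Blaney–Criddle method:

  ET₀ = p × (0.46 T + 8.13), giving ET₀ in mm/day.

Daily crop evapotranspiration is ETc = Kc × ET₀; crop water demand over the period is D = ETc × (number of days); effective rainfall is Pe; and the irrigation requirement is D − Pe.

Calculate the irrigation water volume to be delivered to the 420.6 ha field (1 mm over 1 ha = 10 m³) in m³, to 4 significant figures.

ET₀ = 0.28 × (0.46 × 26.9 + 8.13) = 0.28 × 20.504 = 5.7411 mm/d
ETc = Kc × ET₀ = 1.08 × 5.7411 = 6.2004 mm/d
Crop demand D = ETc × 14 d = 6.2004 × 14 = 86.806 mm
Pe = 0.75 × 22.1 = 16.575 mm
D − Pe = 86.806 − 16.575 = 70.231 mm
Volume = 70.231 mm × 420.6 ha × 10 = 295391.6 m³

295400 m³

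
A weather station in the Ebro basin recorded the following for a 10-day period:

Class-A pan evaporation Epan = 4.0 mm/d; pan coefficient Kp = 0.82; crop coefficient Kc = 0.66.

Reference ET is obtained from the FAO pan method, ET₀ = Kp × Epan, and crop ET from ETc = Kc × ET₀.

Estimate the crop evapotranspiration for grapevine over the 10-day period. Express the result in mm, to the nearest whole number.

ET₀ = 0.82 × 4.0 = 3.2800 mm/d
ETc = Kc × ET₀ = 0.66 × 3.2800 = 2.1648 mm/d
Over 10 days: 2.1648 × 10 = 21.648 mm

22 mm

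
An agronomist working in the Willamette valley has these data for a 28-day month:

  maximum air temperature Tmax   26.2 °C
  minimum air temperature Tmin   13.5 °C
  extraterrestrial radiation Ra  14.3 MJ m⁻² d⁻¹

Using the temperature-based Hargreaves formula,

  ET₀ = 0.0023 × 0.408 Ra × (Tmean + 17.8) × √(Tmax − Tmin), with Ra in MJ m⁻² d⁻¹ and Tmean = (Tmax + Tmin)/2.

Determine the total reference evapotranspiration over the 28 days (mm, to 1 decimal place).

Tmean = (26.2 + 13.5)/2 = 19.85 °C
0.408 Ra = 0.408 × 14.3 = 5.8344 mm/d equivalent
ET₀ = 0.0023 × 5.8344 × (19.85 + 17.8) × √12.7 = 0.0023 × 5.8344 × 37.65 × 3.5637 = 1.8005 mm/d
Over 28 days: 1.8005 × 28 = 50.414 mm

50.4 mm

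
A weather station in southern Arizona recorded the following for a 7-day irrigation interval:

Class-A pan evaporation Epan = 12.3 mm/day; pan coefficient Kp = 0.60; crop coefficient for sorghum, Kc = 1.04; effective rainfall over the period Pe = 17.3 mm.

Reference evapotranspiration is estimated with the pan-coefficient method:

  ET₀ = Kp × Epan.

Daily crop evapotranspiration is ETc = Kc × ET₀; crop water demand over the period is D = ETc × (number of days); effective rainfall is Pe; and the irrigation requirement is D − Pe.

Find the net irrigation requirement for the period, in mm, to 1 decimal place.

ET₀ = 0.60 × 12.3 = 7.3800 mm/d
ETc = Kc × ET₀ = 1.04 × 7.3800 = 7.6752 mm/d
Crop demand D = ETc × 7 d = 7.6752 × 7 = 53.726 mm
D − Pe = 53.726 − 17.3 = 36.426 mm

36.4 mm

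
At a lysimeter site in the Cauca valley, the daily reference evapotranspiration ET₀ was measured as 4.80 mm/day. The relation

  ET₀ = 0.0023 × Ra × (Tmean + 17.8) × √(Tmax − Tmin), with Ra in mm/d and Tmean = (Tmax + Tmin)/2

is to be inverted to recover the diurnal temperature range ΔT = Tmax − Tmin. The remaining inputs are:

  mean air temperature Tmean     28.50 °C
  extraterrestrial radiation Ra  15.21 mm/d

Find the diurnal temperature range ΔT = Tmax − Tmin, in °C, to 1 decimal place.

√ΔT = ET₀ / [0.0023 × Ra × (Tmean+17.8)] = 4.80 / (0.0023 × 15.21 × 46.30) = 2.9635
ΔT = 2.9635² = 8.782 °C

8.8 °C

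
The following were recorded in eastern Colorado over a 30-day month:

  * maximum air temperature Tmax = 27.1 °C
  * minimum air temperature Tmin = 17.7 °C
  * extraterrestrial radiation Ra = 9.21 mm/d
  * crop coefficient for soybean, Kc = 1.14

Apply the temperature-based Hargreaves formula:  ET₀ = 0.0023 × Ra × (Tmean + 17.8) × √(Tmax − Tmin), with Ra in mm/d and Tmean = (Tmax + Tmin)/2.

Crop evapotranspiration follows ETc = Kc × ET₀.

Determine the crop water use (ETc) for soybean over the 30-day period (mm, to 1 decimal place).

89.3 mm

Tmean = (27.1 + 17.7)/2 = 22.40 °C
ET₀ = 0.0023 × 9.21 × (22.40 + 17.8) × √9.4 = 0.0023 × 9.21 × 40.20 × 3.0659 = 2.6108 mm/d
ETc = Kc × ET₀ = 1.14 × 2.6108 = 2.9763 mm/d
Over 30 days: 2.9763 × 30 = 89.289 mm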